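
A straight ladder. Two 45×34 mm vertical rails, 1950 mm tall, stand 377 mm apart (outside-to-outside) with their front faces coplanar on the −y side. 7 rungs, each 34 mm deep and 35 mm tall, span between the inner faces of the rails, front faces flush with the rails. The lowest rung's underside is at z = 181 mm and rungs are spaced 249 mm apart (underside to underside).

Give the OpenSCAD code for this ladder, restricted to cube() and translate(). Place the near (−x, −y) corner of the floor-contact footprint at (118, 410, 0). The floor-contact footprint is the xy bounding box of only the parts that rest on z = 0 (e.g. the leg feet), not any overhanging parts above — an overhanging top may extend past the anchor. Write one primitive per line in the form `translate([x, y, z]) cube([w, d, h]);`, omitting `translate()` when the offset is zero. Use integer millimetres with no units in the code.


translate([118, 410, 0]) cube([45, 34, 1950]);
translate([450, 410, 0]) cube([45, 34, 1950]);
translate([163, 410, 181]) cube([287, 34, 35]);
translate([163, 410, 430]) cube([287, 34, 35]);
translate([163, 410, 679]) cube([287, 34, 35]);
translate([163, 410, 928]) cube([287, 34, 35]);
translate([163, 410, 1177]) cube([287, 34, 35]);
translate([163, 410, 1426]) cube([287, 34, 35]);
translate([163, 410, 1675]) cube([287, 34, 35]);


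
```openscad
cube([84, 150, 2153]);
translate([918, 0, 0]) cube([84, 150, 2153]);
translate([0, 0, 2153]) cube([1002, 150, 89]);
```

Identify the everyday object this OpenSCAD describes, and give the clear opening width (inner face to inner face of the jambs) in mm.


A door frame. The clear opening width is 834 mm.

Two 2153 mm tall posts with a header on top — a door frame. The left jamb is 84 mm wide at x = 0; the right jamb starts at x = 918. The clear opening is 918 − 84 = 834 mm.


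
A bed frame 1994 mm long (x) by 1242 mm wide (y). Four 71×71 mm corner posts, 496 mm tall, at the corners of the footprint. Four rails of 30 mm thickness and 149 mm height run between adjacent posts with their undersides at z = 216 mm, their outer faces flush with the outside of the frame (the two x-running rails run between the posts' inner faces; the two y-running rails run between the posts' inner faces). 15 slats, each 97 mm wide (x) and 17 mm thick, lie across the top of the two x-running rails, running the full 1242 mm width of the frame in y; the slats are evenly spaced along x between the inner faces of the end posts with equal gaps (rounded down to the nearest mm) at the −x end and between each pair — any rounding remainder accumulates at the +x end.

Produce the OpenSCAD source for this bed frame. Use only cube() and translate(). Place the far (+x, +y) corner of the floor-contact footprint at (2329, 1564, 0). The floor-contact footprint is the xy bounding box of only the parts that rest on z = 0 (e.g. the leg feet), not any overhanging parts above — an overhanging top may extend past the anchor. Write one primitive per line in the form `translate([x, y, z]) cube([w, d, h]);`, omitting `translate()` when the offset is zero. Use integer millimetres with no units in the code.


// slat z = rail_z + rail_h = 216 + 149 = 365
// slat gap = ⌊(1852 − 15·97) / 16⌋ = 24
translate([335, 322, 0]) cube([71, 71, 496]);
translate([335, 1493, 0]) cube([71, 71, 496]);
translate([2258, 322, 0]) cube([71, 71, 496]);
translate([2258, 1493, 0]) cube([71, 71, 496]);
translate([406, 322, 216]) cube([1852, 30, 149]);
translate([406, 1534, 216]) cube([1852, 30, 149]);
translate([335, 393, 216]) cube([30, 1100, 149]);
translate([2299, 393, 216]) cube([30, 1100, 149]);
translate([430, 322, 365]) cube([97, 1242, 17]);
translate([551, 322, 365]) cube([97, 1242, 17]);
translate([672, 322, 365]) cube([97, 1242, 17]);
translate([793, 322, 365]) cube([97, 1242, 17]);
translate([914, 322, 365]) cube([97, 1242, 17]);
translate([1035, 322, 365]) cube([97, 1242, 17]);
translate([1156, 322, 365]) cube([97, 1242, 17]);
translate([1277, 322, 365]) cube([97, 1242, 17]);
translate([1398, 322, 365]) cube([97, 1242, 17]);
translate([1519, 322, 365]) cube([97, 1242, 17]);
translate([1640, 322, 365]) cube([97, 1242, 17]);
translate([1761, 322, 365]) cube([97, 1242, 17]);
translate([1882, 322, 365]) cube([97, 1242, 17]);
translate([2003, 322, 365]) cube([97, 1242, 17]);
translate([2124, 322, 365]) cube([97, 1242, 17]);


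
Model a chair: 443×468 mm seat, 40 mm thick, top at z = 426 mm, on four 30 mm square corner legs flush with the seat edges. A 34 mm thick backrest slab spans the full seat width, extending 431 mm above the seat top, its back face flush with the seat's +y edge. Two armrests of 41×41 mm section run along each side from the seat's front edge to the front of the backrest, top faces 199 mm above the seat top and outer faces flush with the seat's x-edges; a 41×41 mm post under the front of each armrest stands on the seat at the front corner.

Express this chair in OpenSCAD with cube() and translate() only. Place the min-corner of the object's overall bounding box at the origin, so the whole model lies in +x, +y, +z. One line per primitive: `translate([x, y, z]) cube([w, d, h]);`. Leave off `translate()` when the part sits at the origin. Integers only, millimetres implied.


translate([0, 0, 386]) cube([443, 468, 40]);
cube([30, 30, 386]);
translate([413, 0, 0]) cube([30, 30, 386]);
translate([0, 438, 0]) cube([30, 30, 386]);
translate([413, 438, 0]) cube([30, 30, 386]);
translate([0, 434, 426]) cube([443, 34, 431]);
translate([0, 0, 584]) cube([41, 434, 41]);
translate([402, 0, 584]) cube([41, 434, 41]);
translate([0, 0, 426]) cube([41, 41, 158]);
translate([402, 0, 426]) cube([41, 41, 158]);


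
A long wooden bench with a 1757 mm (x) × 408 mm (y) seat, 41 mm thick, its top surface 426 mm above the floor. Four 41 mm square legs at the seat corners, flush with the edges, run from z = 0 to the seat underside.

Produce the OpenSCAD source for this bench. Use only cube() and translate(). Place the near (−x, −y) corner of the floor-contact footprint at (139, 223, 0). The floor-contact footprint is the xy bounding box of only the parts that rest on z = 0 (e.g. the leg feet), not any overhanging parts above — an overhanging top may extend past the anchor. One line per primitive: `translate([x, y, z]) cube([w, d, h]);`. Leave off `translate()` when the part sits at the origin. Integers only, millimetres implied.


translate([139, 223, 385]) cube([1757, 408, 41]);
translate([139, 223, 0]) cube([41, 41, 385]);
translate([139, 590, 0]) cube([41, 41, 385]);
translate([1855, 223, 0]) cube([41, 41, 385]);
translate([1855, 590, 0]) cube([41, 41, 385]);


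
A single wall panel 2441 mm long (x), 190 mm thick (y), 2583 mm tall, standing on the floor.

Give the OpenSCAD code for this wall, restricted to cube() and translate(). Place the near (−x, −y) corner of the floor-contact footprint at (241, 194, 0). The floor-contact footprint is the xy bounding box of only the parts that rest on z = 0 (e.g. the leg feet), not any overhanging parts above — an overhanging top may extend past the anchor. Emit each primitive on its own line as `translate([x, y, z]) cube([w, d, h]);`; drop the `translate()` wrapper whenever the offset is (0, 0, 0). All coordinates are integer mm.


translate([241, 194, 0]) cube([2441, 190, 2583]);


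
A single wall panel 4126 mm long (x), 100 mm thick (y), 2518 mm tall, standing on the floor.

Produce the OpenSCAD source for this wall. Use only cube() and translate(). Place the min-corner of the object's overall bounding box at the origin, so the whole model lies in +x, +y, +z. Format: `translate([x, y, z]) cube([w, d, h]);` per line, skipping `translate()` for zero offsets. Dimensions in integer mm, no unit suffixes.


cube([4126, 100, 2518]);


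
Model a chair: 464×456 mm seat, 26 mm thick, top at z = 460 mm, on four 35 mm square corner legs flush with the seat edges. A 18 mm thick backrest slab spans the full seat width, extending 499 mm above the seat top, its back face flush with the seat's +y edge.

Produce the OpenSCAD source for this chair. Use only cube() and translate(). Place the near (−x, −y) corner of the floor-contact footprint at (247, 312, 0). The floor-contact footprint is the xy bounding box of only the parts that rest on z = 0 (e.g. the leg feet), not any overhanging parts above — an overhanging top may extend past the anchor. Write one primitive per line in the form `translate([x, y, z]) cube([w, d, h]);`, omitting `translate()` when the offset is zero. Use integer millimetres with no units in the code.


// leg_h = 460 - 26 = 434
translate([247, 312, 434]) cube([464, 456, 26]);
translate([247, 312, 0]) cube([35, 35, 434]);
translate([676, 312, 0]) cube([35, 35, 434]);
translate([247, 733, 0]) cube([35, 35, 434]);
translate([676, 733, 0]) cube([35, 35, 434]);
translate([247, 750, 460]) cube([464, 18, 499]);


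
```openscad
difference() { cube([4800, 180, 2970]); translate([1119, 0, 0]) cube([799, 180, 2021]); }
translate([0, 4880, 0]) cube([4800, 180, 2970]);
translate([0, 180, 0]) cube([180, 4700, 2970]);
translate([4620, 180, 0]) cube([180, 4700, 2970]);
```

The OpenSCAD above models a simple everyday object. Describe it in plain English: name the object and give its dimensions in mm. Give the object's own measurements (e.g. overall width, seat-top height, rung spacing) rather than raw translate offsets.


A single room: four walls, each 2970 mm tall and 180 mm thick, enclosing an outside footprint 4800×5060 mm (x × y), no floor or roof. The front and back walls (−y and +y sides) run the full x-width; the side walls fit between their inner faces. A door opening 799 mm wide and 2021 mm tall is cut through the front wall from the floor up, its −x edge 1119 mm from the wall's −x end.


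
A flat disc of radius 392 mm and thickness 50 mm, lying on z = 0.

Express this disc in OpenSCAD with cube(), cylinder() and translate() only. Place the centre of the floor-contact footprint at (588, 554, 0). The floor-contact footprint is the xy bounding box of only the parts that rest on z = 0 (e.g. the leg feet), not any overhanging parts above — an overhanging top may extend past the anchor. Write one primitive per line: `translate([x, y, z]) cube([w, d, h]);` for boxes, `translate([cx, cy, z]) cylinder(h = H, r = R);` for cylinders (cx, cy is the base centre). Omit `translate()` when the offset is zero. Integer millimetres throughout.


translate([588, 554, 0]) cylinder(h = 50, r = 392);


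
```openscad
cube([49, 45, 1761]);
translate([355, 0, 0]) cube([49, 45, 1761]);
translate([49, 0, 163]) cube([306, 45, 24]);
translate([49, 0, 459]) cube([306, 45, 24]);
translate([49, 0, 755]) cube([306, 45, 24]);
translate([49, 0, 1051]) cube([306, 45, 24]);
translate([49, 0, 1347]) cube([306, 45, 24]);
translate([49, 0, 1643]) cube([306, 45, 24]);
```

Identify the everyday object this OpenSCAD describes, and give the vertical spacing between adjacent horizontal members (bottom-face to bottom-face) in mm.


A ladder. The rung spacing is 296 mm.

Two tall 49×45 posts with 6 short bars between them — a ladder. Adjacent rungs sit at z = 163 and z = 459, so the spacing is 459 − 163 = 296 mm.


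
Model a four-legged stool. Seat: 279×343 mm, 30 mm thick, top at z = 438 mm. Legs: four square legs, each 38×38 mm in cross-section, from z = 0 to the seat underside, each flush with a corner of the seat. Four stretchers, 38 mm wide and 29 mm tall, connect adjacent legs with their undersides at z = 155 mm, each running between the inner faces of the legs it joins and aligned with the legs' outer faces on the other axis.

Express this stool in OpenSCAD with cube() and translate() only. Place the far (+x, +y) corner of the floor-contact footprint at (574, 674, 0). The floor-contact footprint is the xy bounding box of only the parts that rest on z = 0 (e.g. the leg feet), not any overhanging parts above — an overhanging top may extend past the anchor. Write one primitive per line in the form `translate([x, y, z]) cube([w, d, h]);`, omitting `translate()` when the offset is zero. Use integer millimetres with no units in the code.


translate([295, 331, 408]) cube([279, 343, 30]);
translate([295, 331, 0]) cube([38, 38, 408]);
translate([536, 331, 0]) cube([38, 38, 408]);
translate([295, 636, 0]) cube([38, 38, 408]);
translate([536, 636, 0]) cube([38, 38, 408]);
translate([333, 331, 155]) cube([203, 38, 29]);
translate([333, 636, 155]) cube([203, 38, 29]);
translate([295, 369, 155]) cube([38, 267, 29]);
translate([536, 369, 155]) cube([38, 267, 29]);


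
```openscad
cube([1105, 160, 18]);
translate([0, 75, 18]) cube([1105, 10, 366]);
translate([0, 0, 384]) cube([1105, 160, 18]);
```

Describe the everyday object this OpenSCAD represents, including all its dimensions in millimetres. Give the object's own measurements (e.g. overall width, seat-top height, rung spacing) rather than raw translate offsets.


An I-beam lying along x, 1105 mm long. Overall section height 402 mm. Two flanges 160 mm wide (y) and 18 mm thick, one on the floor and one at the top; a web 10 mm thick runs between them, centred on the flange width.


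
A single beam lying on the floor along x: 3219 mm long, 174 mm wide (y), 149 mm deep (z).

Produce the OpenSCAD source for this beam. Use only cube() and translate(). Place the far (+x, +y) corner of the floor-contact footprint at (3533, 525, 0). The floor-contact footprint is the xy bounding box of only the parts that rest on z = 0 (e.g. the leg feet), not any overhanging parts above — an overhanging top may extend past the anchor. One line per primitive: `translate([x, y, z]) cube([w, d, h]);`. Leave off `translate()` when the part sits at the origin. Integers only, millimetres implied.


translate([314, 351, 0]) cube([3219, 174, 149]);


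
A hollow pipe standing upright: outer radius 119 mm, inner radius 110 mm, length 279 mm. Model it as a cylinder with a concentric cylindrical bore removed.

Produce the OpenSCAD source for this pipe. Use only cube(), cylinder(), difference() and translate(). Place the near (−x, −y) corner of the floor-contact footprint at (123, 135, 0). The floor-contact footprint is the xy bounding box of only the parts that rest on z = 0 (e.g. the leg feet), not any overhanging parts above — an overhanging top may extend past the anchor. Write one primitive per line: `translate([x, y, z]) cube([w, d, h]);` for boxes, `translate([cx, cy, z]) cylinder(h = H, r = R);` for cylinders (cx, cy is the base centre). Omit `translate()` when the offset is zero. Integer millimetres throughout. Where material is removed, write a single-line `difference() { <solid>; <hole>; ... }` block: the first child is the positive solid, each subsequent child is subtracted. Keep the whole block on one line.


difference() { translate([242, 254, 0]) cylinder(h = 279, r = 119); translate([242, 254, 0]) cylinder(h = 279, r = 110); }


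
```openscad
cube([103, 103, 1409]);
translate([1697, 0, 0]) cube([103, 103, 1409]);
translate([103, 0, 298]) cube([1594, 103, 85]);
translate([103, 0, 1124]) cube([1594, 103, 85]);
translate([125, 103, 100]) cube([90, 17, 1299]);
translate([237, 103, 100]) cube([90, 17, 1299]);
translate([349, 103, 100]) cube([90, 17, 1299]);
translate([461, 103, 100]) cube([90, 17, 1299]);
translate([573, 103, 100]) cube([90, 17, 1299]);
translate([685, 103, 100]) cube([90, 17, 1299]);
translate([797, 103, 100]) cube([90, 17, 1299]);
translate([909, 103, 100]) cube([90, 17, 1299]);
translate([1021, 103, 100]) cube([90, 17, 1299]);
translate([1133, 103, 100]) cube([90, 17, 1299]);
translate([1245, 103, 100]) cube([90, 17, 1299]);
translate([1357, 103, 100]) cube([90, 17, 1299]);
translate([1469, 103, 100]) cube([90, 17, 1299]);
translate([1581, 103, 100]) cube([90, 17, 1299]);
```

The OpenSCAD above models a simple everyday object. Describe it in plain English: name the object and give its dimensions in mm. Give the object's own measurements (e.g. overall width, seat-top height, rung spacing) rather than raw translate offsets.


A fence section. Two 103×103 mm posts, 1409 mm tall, stand on the floor with a clear span of 1594 mm between their inner faces. Two horizontal rails of 103×85 mm section span the gap between the posts with their undersides at z = 298 mm and z = 1124 mm, flush with the posts' −y face. 14 pickets, each 90 mm wide, 17 mm thick and 1299 mm tall, are fixed to the +y face of the rails with their bottoms at z = 100 mm, spaced across the span with a 22 mm gap after the −x post and between neighbouring pickets, with 26 mm left before the +x post.


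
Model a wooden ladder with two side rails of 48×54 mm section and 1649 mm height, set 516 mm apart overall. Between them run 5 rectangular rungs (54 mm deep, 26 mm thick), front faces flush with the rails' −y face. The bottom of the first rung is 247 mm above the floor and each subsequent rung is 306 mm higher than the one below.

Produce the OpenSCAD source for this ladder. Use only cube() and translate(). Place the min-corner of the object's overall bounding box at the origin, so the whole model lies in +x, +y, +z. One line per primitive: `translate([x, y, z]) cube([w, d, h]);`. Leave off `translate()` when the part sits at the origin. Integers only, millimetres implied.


cube([48, 54, 1649]);
translate([468, 0, 0]) cube([48, 54, 1649]);
translate([48, 0, 247]) cube([420, 54, 26]);
translate([48, 0, 553]) cube([420, 54, 26]);
translate([48, 0, 859]) cube([420, 54, 26]);
translate([48, 0, 1165]) cube([420, 54, 26]);
translate([48, 0, 1471]) cube([420, 54, 26]);


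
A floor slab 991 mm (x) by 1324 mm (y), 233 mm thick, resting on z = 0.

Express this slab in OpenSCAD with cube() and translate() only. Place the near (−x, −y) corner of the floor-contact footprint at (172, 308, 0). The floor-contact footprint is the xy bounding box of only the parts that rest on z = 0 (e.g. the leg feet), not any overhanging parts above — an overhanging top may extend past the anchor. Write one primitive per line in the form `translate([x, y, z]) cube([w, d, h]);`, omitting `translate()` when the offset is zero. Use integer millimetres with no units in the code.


translate([172, 308, 0]) cube([991, 1324, 233]);


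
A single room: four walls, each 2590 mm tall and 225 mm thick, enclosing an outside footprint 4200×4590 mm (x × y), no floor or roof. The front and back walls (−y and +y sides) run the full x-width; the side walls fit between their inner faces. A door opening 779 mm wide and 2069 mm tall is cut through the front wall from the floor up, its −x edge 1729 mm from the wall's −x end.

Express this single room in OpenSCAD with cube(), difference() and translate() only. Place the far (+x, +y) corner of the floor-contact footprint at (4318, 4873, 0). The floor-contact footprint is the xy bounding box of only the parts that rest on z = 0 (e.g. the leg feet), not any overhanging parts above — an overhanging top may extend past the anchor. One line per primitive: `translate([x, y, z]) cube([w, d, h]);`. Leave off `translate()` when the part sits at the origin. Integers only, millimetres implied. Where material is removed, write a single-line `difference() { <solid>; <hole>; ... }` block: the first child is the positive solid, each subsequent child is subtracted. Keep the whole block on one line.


difference() { translate([118, 283, 0]) cube([4200, 225, 2590]); translate([1847, 283, 0]) cube([779, 225, 2069]); }
translate([118, 4648, 0]) cube([4200, 225, 2590]);
translate([118, 508, 0]) cube([225, 4140, 2590]);
translate([4093, 508, 0]) cube([225, 4140, 2590]);


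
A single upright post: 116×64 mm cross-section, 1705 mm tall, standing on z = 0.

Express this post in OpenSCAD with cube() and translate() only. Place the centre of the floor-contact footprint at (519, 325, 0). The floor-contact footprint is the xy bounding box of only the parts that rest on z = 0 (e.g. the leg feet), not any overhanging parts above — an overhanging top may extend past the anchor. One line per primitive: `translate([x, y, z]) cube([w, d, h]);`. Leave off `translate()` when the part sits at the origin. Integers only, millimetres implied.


translate([461, 293, 0]) cube([116, 64, 1705]);


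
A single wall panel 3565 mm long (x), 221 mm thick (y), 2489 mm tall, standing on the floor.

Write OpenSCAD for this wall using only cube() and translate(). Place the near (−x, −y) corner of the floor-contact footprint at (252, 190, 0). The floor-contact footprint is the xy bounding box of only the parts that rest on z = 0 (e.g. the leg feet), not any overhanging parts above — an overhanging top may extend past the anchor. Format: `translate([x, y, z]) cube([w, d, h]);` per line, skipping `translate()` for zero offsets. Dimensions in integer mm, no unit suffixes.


translate([252, 190, 0]) cube([3565, 221, 2489]);


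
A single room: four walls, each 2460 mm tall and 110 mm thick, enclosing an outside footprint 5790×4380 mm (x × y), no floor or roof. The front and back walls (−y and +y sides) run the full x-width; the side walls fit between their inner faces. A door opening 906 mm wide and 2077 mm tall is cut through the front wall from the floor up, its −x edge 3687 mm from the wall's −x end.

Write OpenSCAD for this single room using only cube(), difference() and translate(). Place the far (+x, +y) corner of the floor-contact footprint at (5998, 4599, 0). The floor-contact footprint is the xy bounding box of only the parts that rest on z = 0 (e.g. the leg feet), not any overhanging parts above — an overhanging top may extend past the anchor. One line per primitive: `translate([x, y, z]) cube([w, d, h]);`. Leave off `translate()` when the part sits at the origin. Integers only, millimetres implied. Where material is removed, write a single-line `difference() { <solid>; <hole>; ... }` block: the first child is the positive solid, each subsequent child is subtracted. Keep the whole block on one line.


difference() { translate([208, 219, 0]) cube([5790, 110, 2460]); translate([3895, 219, 0]) cube([906, 110, 2077]); }
translate([208, 4489, 0]) cube([5790, 110, 2460]);
translate([208, 329, 0]) cube([110, 4160, 2460]);
translate([5888, 329, 0]) cube([110, 4160, 2460]);


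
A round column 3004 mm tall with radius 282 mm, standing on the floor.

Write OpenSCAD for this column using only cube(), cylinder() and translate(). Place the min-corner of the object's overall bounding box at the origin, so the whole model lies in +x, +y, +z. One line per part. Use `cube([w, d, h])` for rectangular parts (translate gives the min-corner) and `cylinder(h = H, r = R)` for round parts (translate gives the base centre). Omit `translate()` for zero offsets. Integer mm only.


translate([282, 282, 0]) cylinder(h = 3004, r = 282);


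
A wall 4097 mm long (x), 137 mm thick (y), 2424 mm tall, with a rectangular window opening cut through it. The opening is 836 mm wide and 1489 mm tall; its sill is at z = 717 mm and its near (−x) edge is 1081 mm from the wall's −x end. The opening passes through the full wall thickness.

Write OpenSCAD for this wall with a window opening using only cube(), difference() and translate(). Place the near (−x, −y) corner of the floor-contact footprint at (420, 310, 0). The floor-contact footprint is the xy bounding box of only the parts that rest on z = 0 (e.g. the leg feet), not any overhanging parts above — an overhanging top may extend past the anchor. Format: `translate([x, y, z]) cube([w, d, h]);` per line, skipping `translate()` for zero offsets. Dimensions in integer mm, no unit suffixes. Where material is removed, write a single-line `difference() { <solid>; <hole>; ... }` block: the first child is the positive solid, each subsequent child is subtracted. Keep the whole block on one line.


difference() { translate([420, 310, 0]) cube([4097, 137, 2424]); translate([1501, 310, 717]) cube([836, 137, 1489]); }


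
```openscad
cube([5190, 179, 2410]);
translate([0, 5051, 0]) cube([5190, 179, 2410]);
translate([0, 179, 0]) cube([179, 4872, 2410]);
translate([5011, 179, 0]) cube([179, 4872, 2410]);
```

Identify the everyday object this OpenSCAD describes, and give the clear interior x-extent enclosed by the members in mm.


A house (or room) frame. The interior width is 4832 mm.

Four 2410 mm walls enclosing a rectangle with no floor or roof — a room or house frame. Outside width is 5190 mm and wall thickness is 179 mm, so the interior width is 5190 − 2 × 179 = 4832 mm.


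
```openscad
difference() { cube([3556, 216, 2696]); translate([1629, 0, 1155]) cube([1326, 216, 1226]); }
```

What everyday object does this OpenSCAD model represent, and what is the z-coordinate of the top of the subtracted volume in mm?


A wall with a window opening. The window head height is 2381 mm.

A wall with a rectangular opening subtracted — a window. Sill at z = 1155, opening 1226 mm tall, so the head is at 1155 + 1226 = 2381 mm.


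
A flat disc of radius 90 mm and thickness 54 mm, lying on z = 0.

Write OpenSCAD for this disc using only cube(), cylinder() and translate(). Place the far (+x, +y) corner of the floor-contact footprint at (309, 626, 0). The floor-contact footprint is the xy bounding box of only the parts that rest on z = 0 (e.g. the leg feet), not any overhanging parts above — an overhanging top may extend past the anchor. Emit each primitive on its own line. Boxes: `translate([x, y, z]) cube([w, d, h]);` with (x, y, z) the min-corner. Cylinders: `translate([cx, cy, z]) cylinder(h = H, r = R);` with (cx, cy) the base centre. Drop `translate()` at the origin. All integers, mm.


translate([219, 536, 0]) cylinder(h = 54, r = 90);


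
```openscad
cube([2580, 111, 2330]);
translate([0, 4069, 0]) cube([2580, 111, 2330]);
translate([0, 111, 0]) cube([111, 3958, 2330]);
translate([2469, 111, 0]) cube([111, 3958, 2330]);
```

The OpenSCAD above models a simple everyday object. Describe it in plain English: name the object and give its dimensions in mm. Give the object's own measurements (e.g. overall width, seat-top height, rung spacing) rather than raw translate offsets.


The wall frame of a small rectangular building: four walls, each 2330 mm tall and 111 mm thick, enclosing a footprint 2580 mm (x) by 4180 mm (y) outside-to-outside, with no floor or roof. The front and back walls (the −y and +y sides) span the full width; the two side walls fit between them.


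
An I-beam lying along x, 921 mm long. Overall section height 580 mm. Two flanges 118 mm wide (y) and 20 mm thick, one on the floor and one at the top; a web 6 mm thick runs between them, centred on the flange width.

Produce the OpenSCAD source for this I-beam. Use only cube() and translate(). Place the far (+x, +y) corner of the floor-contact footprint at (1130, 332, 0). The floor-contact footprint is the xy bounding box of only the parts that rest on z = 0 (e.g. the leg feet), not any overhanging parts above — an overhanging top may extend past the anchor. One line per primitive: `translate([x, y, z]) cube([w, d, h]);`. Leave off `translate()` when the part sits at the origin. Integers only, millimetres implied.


translate([209, 214, 0]) cube([921, 118, 20]);
translate([209, 270, 20]) cube([921, 6, 540]);
translate([209, 214, 560]) cube([921, 118, 20]);


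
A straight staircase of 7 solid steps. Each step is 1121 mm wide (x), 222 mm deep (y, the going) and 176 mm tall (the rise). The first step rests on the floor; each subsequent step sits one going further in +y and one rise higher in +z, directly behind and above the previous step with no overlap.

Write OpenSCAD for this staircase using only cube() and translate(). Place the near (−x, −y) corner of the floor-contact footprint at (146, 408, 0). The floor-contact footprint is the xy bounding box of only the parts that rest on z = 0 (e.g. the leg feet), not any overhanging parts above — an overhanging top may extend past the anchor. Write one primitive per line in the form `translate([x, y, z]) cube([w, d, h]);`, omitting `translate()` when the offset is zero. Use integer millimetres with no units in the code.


translate([146, 408, 0]) cube([1121, 222, 176]);
translate([146, 630, 176]) cube([1121, 222, 176]);
translate([146, 852, 352]) cube([1121, 222, 176]);
translate([146, 1074, 528]) cube([1121, 222, 176]);
translate([146, 1296, 704]) cube([1121, 222, 176]);
translate([146, 1518, 880]) cube([1121, 222, 176]);
translate([146, 1740, 1056]) cube([1121, 222, 176]);


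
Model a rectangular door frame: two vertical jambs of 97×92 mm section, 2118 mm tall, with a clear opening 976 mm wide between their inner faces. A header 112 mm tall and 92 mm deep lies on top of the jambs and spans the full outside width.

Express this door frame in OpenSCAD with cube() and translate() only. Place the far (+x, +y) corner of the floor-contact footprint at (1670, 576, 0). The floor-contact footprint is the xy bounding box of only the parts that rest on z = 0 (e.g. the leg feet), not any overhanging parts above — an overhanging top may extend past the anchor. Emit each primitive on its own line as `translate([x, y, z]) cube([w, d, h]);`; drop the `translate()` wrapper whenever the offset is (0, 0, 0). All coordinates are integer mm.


translate([500, 484, 0]) cube([97, 92, 2118]);
translate([1573, 484, 0]) cube([97, 92, 2118]);
translate([500, 484, 2118]) cube([1170, 92, 112]);


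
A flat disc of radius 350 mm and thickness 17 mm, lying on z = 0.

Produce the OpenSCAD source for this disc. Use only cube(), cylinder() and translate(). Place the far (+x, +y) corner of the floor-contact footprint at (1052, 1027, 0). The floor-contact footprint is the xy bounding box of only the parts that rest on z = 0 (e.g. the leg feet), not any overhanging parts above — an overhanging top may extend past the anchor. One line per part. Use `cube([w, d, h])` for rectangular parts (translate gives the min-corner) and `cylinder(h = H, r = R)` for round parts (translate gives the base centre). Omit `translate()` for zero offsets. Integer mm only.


translate([702, 677, 0]) cylinder(h = 17, r = 350);


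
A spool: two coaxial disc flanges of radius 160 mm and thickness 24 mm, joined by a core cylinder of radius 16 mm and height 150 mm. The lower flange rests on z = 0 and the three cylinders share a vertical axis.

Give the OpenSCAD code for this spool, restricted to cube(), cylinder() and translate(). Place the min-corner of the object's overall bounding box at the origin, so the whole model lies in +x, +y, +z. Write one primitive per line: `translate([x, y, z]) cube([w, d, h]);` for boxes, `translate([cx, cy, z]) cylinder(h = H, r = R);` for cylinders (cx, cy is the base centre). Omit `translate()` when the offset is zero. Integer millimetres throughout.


translate([160, 160, 0]) cylinder(h = 24, r = 160);
translate([160, 160, 24]) cylinder(h = 150, r = 16);
translate([160, 160, 174]) cylinder(h = 24, r = 160);


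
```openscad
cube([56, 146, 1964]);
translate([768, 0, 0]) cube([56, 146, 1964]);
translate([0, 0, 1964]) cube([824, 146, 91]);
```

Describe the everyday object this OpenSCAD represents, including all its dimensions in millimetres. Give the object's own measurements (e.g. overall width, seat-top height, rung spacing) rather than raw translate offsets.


A door frame. The clear opening is 712 mm wide and 1964 mm high. Two 56 mm wide jambs, 146 mm deep, stand either side of the opening from the floor to the top of the opening. A 91 mm thick head sits across the top of both jambs, spanning the full outside width of the frame.


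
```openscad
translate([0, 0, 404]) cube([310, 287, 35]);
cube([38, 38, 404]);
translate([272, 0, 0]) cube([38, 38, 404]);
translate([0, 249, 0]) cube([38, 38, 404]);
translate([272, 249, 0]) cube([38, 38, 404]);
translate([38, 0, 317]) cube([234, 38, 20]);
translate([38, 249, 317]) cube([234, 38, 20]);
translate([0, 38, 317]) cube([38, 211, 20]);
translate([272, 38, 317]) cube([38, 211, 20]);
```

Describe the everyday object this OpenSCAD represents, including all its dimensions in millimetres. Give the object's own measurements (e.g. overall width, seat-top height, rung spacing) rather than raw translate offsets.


A simple wooden stool: a rectangular seat 310 mm (x) by 287 mm (y), 35 mm thick, top face at z = 439 mm, on four square legs, each 38×38 mm in cross-section. The legs rest on z = 0, each flush with a corner of the seat. Four stretchers, 38 mm wide and 20 mm tall, connect adjacent legs with their undersides at z = 317 mm, each running between the inner faces of the legs it joins and aligned with the legs' outer faces on the other axis.


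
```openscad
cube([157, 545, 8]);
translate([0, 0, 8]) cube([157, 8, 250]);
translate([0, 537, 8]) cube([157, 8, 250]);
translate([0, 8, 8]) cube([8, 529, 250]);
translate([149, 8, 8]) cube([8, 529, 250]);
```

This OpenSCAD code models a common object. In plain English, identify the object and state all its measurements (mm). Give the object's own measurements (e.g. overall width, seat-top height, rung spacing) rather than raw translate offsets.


An open-topped rectangular box: outside dimensions 157×545×258 mm, with a uniform wall and base thickness of 8 mm. The base is a full 157×545 slab on the floor; four walls sit on top of the base. The front and back walls (the −y and +y sides) span the full width; the two side walls fit between them.


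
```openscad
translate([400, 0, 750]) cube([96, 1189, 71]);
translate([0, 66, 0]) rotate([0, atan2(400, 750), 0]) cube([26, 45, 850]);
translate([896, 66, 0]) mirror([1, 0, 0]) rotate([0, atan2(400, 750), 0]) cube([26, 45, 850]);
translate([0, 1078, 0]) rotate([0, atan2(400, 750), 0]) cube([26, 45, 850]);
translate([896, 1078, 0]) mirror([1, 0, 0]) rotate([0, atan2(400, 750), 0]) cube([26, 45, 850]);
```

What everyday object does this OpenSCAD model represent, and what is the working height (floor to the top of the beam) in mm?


A sawhorse. The overall height is 821 mm.

A beam across two mirrored pairs of raked legs — a sawhorse. The beam's underside is at z = 750 (matching the legs' vertical rise in atan2(400, 750)) and the beam is 71 mm tall, so its top is at 750 + 71 = 821 mm. The raked legs top out at the beam's underside, so that is the highest point.


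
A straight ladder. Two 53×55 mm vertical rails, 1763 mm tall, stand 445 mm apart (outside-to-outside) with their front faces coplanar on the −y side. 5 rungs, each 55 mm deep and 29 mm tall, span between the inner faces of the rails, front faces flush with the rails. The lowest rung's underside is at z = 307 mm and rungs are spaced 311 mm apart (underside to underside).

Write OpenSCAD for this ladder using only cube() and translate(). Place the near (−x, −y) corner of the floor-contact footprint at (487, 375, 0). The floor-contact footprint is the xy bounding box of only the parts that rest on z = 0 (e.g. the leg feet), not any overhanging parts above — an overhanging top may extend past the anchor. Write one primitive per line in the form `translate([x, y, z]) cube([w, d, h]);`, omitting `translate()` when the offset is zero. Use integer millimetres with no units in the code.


// rung span = 445 - 2*53 = 339
// rung[k] z = 307 + k*311
translate([487, 375, 0]) cube([53, 55, 1763]);
translate([879, 375, 0]) cube([53, 55, 1763]);
translate([540, 375, 307]) cube([339, 55, 29]);
translate([540, 375, 618]) cube([339, 55, 29]);
translate([540, 375, 929]) cube([339, 55, 29]);
translate([540, 375, 1240]) cube([339, 55, 29]);
translate([540, 375, 1551]) cube([339, 55, 29]);


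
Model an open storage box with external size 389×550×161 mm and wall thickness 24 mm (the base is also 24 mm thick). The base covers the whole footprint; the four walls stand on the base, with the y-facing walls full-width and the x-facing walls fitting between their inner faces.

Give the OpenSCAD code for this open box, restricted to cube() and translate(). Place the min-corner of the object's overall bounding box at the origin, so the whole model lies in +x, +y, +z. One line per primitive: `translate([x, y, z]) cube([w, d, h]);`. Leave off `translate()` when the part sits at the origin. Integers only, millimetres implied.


cube([389, 550, 24]);
translate([0, 0, 24]) cube([389, 24, 137]);
translate([0, 526, 24]) cube([389, 24, 137]);
translate([0, 24, 24]) cube([24, 502, 137]);
translate([365, 24, 24]) cube([24, 502, 137]);


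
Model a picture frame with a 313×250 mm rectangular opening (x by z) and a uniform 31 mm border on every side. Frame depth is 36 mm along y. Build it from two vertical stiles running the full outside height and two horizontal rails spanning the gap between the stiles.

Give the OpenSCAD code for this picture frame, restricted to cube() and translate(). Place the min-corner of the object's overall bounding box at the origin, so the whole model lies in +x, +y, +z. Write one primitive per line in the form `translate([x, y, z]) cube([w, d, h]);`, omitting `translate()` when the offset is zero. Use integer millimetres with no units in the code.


cube([31, 36, 312]);
translate([344, 0, 0]) cube([31, 36, 312]);
translate([31, 0, 0]) cube([313, 36, 31]);
translate([31, 0, 281]) cube([313, 36, 31]);


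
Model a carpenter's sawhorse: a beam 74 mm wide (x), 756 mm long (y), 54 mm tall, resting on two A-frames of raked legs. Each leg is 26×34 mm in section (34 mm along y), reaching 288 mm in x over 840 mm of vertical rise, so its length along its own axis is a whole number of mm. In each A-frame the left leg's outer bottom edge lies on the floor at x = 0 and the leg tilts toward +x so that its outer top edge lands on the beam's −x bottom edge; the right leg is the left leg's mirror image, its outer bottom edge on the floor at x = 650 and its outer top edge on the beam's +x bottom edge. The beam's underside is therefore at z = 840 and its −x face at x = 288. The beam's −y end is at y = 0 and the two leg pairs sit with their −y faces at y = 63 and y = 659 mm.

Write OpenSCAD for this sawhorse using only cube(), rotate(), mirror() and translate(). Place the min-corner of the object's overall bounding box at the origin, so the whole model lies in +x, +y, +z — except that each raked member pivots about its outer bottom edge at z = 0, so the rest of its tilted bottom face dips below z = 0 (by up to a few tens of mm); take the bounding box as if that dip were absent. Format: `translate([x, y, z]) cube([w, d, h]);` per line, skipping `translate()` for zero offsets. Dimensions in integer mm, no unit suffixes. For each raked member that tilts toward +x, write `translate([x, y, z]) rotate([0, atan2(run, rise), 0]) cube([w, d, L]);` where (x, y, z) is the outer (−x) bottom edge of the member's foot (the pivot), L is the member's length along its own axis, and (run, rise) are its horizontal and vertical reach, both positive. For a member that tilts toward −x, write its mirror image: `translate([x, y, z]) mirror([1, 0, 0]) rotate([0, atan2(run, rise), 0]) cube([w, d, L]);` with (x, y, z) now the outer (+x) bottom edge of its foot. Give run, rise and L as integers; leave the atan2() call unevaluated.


// leg length = √(288² + 840²) = 888
// right-leg outer foot x = 2·288 + 74 = 650
// beam min-corner = (288, 0, 840)
translate([288, 0, 840]) cube([74, 756, 54]);
translate([0, 63, 0]) rotate([0, atan2(288, 840), 0]) cube([26, 34, 888]);
translate([650, 63, 0]) mirror([1, 0, 0]) rotate([0, atan2(288, 840), 0]) cube([26, 34, 888]);
translate([0, 659, 0]) rotate([0, atan2(288, 840), 0]) cube([26, 34, 888]);
translate([650, 659, 0]) mirror([1, 0, 0]) rotate([0, atan2(288, 840), 0]) cube([26, 34, 888]);


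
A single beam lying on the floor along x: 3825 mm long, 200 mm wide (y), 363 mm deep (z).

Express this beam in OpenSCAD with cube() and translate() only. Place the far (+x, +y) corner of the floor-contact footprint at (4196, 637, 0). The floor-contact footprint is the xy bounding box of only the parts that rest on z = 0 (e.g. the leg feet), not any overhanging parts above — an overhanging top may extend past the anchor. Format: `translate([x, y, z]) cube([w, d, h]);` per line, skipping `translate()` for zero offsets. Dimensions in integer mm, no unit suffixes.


translate([371, 437, 0]) cube([3825, 200, 363]);
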